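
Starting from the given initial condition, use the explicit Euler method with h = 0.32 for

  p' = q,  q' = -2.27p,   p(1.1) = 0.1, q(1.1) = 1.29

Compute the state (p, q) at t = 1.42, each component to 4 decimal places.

Euler on (p,q): p_{n+1} = p_n + h·p', q_{n+1} = q_n + h·q'.
1.100000: (0.100000, 1.290000); f=(1.290000, -0.227000) → (0.512800, 1.217360)
(p(1.42), q(1.42)) ≈ (0.5128, 1.2174)

0.5128, 1.2174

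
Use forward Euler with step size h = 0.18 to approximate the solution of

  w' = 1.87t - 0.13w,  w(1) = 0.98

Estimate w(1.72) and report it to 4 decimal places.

Euler: w_{n+1} = w_n + h·f(t_n, w_n).
t=1.000000, w=0.980000: f=1.742600 → w ← 0.980000 + 0.18·1.742600 = 1.293668
t=1.180000, w=1.293668: f=2.038423 → w ← 1.293668 + 0.18·2.038423 = 1.660584
t=1.360000, w=1.660584: f=2.327324 → w ← 1.660584 + 0.18·2.327324 = 2.079502
t=1.540000, w=2.079502: f=2.609465 → w ← 2.079502 + 0.18·2.609465 = 2.549206
w(1.72) ≈ 2.5492

2.5492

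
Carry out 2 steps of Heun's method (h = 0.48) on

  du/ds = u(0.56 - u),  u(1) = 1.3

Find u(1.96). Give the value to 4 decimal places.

0.8587

Heun: k1 = f(s_n, u_n); k2 = f(s_n + h, u_n + h·k1); u_{n+1} = u_n + (h/2)·(k1 + k2).
s=1.000000, u=1.300000:
  k1 = f(1.000000, 1.300000) = -0.962000
  k2 = f(1.480000, 0.838240) = -0.233232
  u ← 1.300000 + (0.48/2)·(-0.962000 + (-0.233232)) = 1.013144
s=1.480000, u=1.013144:
  k1 = f(1.480000, 1.013144) = -0.459101
  k2 = f(1.960000, 0.792776) = -0.184539
  u ← 1.013144 + (0.48/2)·(-0.459101 + (-0.184539)) = 0.858671
u(1.96) ≈ 0.8587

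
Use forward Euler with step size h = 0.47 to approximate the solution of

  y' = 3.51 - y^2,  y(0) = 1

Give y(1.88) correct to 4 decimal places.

1.7261

Euler: y_{n+1} = y_n + h·f(s_n, y_n).
s=0.000000, y=1.000000: f=2.510000 → y ← 1.000000 + 0.47·2.510000 = 2.179700
s=0.470000, y=2.179700: f=-1.241092 → y ← 2.179700 + 0.47·(-1.241092) = 1.596387
s=0.940000, y=1.596387: f=0.961549 → y ← 1.596387 + 0.47·0.961549 = 2.048315
s=1.410000, y=2.048315: f=-0.685594 → y ← 2.048315 + 0.47·(-0.685594) = 1.726086
y(1.88) ≈ 1.7261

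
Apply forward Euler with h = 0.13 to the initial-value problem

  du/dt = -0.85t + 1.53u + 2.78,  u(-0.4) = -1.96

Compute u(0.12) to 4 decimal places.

-1.9737

Euler: u_{n+1} = u_n + h·f(t_n, u_n).
t=-0.400000, u=-1.960000: f=0.121200 → u ← -1.960000 + 0.13·0.121200 = -1.944244
t=-0.270000, u=-1.944244: f=0.034807 → u ← -1.944244 + 0.13·0.034807 = -1.939719
t=-0.140000, u=-1.939719: f=-0.068770 → u ← -1.939719 + 0.13·(-0.068770) = -1.948659
t=-0.010000, u=-1.948659: f=-0.192949 → u ← -1.948659 + 0.13·(-0.192949) = -1.973743
u(0.12) ≈ -1.9737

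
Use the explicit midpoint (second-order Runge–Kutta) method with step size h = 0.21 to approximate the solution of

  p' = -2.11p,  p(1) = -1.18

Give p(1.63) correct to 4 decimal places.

-0.3317

Midpoint: k1 = f(t_n, p_n); k2 = f(t_n + h/2, p_n + (h/2)·k1); p_{n+1} = p_n + h·k2.
t=1.000000, p=-1.180000:
  k1 = f(1.000000, -1.180000) = 2.489800
  k2 = f(1.105000, -0.918571) = 1.938185
  p ← -1.180000 + 0.21·1.938185 = -0.772981
t=1.210000, p=-0.772981:
  k1 = f(1.210000, -0.772981) = 1.630990
  k2 = f(1.315000, -0.601727) = 1.269644
  p ← -0.772981 + 0.21·1.269644 = -0.506356
t=1.420000, p=-0.506356:
  k1 = f(1.420000, -0.506356) = 1.068411
  k2 = f(1.525000, -0.394173) = 0.831704
  p ← -0.506356 + 0.21·0.831704 = -0.331698
p(1.63) ≈ -0.3317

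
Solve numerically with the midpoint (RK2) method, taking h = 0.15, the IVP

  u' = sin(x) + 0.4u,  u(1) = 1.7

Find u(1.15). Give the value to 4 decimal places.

1.9408

Midpoint: k1 = f(x_n, u_n); k2 = f(x_n + h/2, u_n + (h/2)·k1); u_{n+1} = u_n + h·k2.
x=1.000000, u=1.700000:
  k1 = f(1.000000, 1.700000) = 1.521471
  k2 = f(1.075000, 1.814110) = 1.605234
  u ← 1.700000 + 0.15·1.605234 = 1.940785
u(1.15) ≈ 1.9408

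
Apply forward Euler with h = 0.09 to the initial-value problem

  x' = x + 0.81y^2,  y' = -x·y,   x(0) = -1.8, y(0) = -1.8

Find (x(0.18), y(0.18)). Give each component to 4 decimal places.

-1.5622, -2.4165

Euler on (x,y): x_{n+1} = x_n + h·x', y_{n+1} = y_n + h·y'.
0.000000: (-1.800000, -1.800000); f=(0.824400, -3.240000) → (-1.725804, -2.091600)
0.090000: (-1.725804, -2.091600); f=(1.817776, -3.609692) → (-1.562204, -2.416472)
(x(0.18), y(0.18)) ≈ (-1.5622, -2.4165)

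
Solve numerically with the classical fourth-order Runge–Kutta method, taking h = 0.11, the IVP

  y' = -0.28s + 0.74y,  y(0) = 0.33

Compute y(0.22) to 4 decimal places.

RK4: k1 = f(s_n, y_n); k2 = f(s_n + h/2, y_n + (h/2)·k1); k3 = f(s_n + h/2, y_n + (h/2)·k2); k4 = f(s_n + h, y_n + h·k3); y_{n+1} = y_n + (h/6)·(k1 + 2k2 + 2k3 + k4).
s=0.000000, y=0.330000:
  k1 = f(0.000000, 0.330000) = 0.244200
  k2 = f(0.055000, 0.343431) = 0.238739
  k3 = f(0.055000, 0.343131) = 0.238517
  k4 = f(0.110000, 0.356237) = 0.232815
  y ← 0.330000 + (0.11/6)·(k1 + 2k2 + 2k3 + k4) = 0.356245
s=0.110000, y=0.356245:
  k1 = f(0.110000, 0.356245) = 0.232821
  k2 = f(0.165000, 0.369050) = 0.226897
  k3 = f(0.165000, 0.368724) = 0.226656
  k4 = f(0.220000, 0.381177) = 0.220471
  y ← 0.356245 + (0.11/6)·(k1 + 2k2 + 2k3 + k4) = 0.381185
y(0.22) ≈ 0.3812

0.3812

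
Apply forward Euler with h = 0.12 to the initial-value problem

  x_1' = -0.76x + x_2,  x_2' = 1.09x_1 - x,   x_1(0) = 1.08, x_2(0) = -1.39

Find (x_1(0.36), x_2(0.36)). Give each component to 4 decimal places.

0.5933, -1.0741

Euler on (x_1,x_2): x_1_{n+1} = x_1_n + h·x_1', x_2_{n+1} = x_2_n + h·x_2'.
0.000000: (1.080000, -1.390000); f=(-1.390000, 1.177200) → (0.913200, -1.248736)
0.120000: (0.913200, -1.248736); f=(-1.339936, 0.875388) → (0.752408, -1.143689)
0.240000: (0.752408, -1.143689); f=(-1.326089, 0.580124) → (0.593277, -1.074075)
(x_1(0.36), x_2(0.36)) ≈ (0.5933, -1.0741)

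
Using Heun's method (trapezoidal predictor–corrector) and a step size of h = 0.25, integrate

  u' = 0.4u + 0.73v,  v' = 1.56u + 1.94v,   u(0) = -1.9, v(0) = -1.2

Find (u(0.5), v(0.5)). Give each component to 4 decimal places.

Heun on (u,v): k1 = f(t_n, state_n); k2 = f(t_n + h, state_n + h·k1); state_{n+1} = state_n + (h/2)·(k1 + k2).
0.000000: (-1.900000, -1.200000)
  k1 = (-1.636000, -5.292000)
  predictor → (-2.309000, -2.523000)
  k2 = (-2.765390, -8.496660)
  → (-2.450174, -2.923582)
0.250000: (-2.450174, -2.923582)
  k1 = (-3.114285, -9.494021)
  predictor → (-3.228745, -5.297088)
  k2 = (-5.158372, -15.313192)
  → (-3.484256, -6.024484)
(u(0.5), v(0.5)) ≈ (-3.4843, -6.0245)

-3.4843, -6.0245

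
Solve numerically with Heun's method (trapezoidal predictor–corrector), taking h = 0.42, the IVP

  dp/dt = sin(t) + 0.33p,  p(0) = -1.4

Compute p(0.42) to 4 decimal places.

-1.5219

Heun: k1 = f(t_n, p_n); k2 = f(t_n + h, p_n + h·k1); p_{n+1} = p_n + (h/2)·(k1 + k2).
t=0.000000, p=-1.400000:
  k1 = f(0.000000, -1.400000) = -0.462000
  k2 = f(0.420000, -1.594040) = -0.118273
  p ← -1.400000 + (0.42/2)·(-0.462000 + (-0.118273)) = -1.521857
p(0.42) ≈ -1.5219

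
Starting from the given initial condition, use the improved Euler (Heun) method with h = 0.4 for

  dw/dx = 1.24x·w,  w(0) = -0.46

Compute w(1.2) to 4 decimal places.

Heun: k1 = f(x_n, w_n); k2 = f(x_n + h, w_n + h·k1); w_{n+1} = w_n + (h/2)·(k1 + k2).
x=0.000000, w=-0.460000:
  k1 = f(0.000000, -0.460000) = 0.000000
  k2 = f(0.400000, -0.460000) = -0.228160
  w ← -0.460000 + (0.4/2)·(0.000000 + (-0.228160)) = -0.505632
x=0.400000, w=-0.505632:
  k1 = f(0.400000, -0.505632) = -0.250793
  k2 = f(0.800000, -0.605949) = -0.601102
  w ← -0.505632 + (0.4/2)·(-0.250793 + (-0.601102)) = -0.676011
x=0.800000, w=-0.676011:
  k1 = f(0.800000, -0.676011) = -0.670603
  k2 = f(1.200000, -0.944252) = -1.405047
  w ← -0.676011 + (0.4/2)·(-0.670603 + (-1.405047)) = -1.091141
w(1.2) ≈ -1.0911

-1.0911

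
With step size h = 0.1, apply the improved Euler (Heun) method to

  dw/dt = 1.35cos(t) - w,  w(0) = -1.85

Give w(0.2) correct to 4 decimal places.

-1.2728

Heun: k1 = f(t_n, w_n); k2 = f(t_n + h, w_n + h·k1); w_{n+1} = w_n + (h/2)·(k1 + k2).
t=0.000000, w=-1.850000:
  k1 = f(0.000000, -1.850000) = 3.200000
  k2 = f(0.100000, -1.530000) = 2.873256
  w ← -1.850000 + (0.1/2)·(3.200000 + 2.873256) = -1.546337
t=0.100000, w=-1.546337:
  k1 = f(0.100000, -1.546337) = 2.889593
  k2 = f(0.200000, -1.257378) = 2.580468
  w ← -1.546337 + (0.1/2)·(2.889593 + 2.580468) = -1.272834
w(0.2) ≈ -1.2728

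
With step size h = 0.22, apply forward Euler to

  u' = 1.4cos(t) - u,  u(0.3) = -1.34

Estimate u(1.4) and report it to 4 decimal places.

Euler: u_{n+1} = u_n + h·f(t_n, u_n).
t=0.300000, u=-1.340000: f=2.677471 → u ← -1.340000 + 0.22·2.677471 = -0.750956
t=0.520000, u=-0.750956: f=1.965903 → u ← -0.750956 + 0.22·1.965903 = -0.318458
t=0.740000, u=-0.318458: f=1.352314 → u ← -0.318458 + 0.22·1.352314 = -0.020949
t=0.960000, u=-0.020949: f=0.823877 → u ← -0.020949 + 0.22·0.823877 = 0.160304
t=1.180000, u=0.160304: f=0.372991 → u ← 0.160304 + 0.22·0.372991 = 0.242362
u(1.4) ≈ 0.2424

0.2424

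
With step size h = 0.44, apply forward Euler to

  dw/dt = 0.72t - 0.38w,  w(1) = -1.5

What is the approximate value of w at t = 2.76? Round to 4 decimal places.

1.0088

Euler: w_{n+1} = w_n + h·f(t_n, w_n).
t=1.000000, w=-1.500000: f=1.290000 → w ← -1.500000 + 0.44·1.290000 = -0.932400
t=1.440000, w=-0.932400: f=1.391112 → w ← -0.932400 + 0.44·1.391112 = -0.320311
t=1.880000, w=-0.320311: f=1.475318 → w ← -0.320311 + 0.44·1.475318 = 0.328829
t=2.320000, w=0.328829: f=1.545445 → w ← 0.328829 + 0.44·1.545445 = 1.008825
w(2.76) ≈ 1.0088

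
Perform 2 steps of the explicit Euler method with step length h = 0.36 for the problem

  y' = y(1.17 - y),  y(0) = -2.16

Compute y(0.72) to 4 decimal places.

-14.8703

Euler: y_{n+1} = y_n + h·f(x_n, y_n).
x=0.000000, y=-2.160000: f=-7.192800 → y ← -2.160000 + 0.36·(-7.192800) = -4.749408
x=0.360000, y=-4.749408: f=-28.113684 → y ← -4.749408 + 0.36·(-28.113684) = -14.870334
y(0.72) ≈ -14.8703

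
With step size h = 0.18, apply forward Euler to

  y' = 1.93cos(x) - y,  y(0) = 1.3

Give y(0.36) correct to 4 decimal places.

1.5008

Euler: y_{n+1} = y_n + h·f(x_n, y_n).
x=0.000000, y=1.300000: f=0.630000 → y ← 1.300000 + 0.18·0.630000 = 1.413400
x=0.180000, y=1.413400: f=0.485418 → y ← 1.413400 + 0.18·0.485418 = 1.500775
y(0.36) ≈ 1.5008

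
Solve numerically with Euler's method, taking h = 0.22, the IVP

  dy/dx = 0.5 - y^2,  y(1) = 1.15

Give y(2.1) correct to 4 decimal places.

Euler: y_{n+1} = y_n + h·f(x_n, y_n).
x=1.000000, y=1.150000: f=-0.822500 → y ← 1.150000 + 0.22·(-0.822500) = 0.969050
x=1.220000, y=0.969050: f=-0.439058 → y ← 0.969050 + 0.22·(-0.439058) = 0.872457
x=1.440000, y=0.872457: f=-0.261182 → y ← 0.872457 + 0.22·(-0.261182) = 0.814997
x=1.660000, y=0.814997: f=-0.164221 → y ← 0.814997 + 0.22·(-0.164221) = 0.778869
x=1.880000, y=0.778869: f=-0.106637 → y ← 0.778869 + 0.22·(-0.106637) = 0.755409
y(2.1) ≈ 0.7554

0.7554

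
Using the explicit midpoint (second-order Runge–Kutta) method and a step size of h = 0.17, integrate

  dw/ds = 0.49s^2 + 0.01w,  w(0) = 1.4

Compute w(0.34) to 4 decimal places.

1.4108

Midpoint: k1 = f(s_n, w_n); k2 = f(s_n + h/2, w_n + (h/2)·k1); w_{n+1} = w_n + h·k2.
s=0.000000, w=1.400000:
  k1 = f(0.000000, 1.400000) = 0.014000
  k2 = f(0.085000, 1.401190) = 0.017552
  w ← 1.400000 + 0.17·0.017552 = 1.402984
s=0.170000, w=1.402984:
  k1 = f(0.170000, 1.402984) = 0.028191
  k2 = f(0.255000, 1.405380) = 0.045916
  w ← 1.402984 + 0.17·0.045916 = 1.410790
w(0.34) ≈ 1.4108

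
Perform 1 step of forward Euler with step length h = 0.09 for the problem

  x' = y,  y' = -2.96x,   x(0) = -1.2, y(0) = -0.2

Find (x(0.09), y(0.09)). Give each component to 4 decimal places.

-1.2180, 0.1197

Euler on (x,y): x_{n+1} = x_n + h·x', y_{n+1} = y_n + h·y'.
0.000000: (-1.200000, -0.200000); f=(-0.200000, 3.552000) → (-1.218000, 0.119680)
(x(0.09), y(0.09)) ≈ (-1.2180, 0.1197)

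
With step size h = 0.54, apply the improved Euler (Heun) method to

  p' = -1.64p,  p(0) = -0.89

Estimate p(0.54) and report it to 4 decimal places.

Heun: k1 = f(s_n, p_n); k2 = f(s_n + h, p_n + h·k1); p_{n+1} = p_n + (h/2)·(k1 + k2).
s=0.000000, p=-0.890000:
  k1 = f(0.000000, -0.890000) = 1.459600
  k2 = f(0.540000, -0.101816) = 0.166978
  p ← -0.890000 + (0.54/2)·(1.459600 + 0.166978) = -0.450824
p(0.54) ≈ -0.4508

-0.4508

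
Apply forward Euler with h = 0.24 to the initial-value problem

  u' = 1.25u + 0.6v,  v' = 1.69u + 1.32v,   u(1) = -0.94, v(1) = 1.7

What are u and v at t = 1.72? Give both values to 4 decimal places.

-1.0087, 2.2918

Euler on (u,v): u_{n+1} = u_n + h·u', v_{n+1} = v_n + h·v'.
1.000000: (-0.940000, 1.700000); f=(-0.155000, 0.655400) → (-0.977200, 1.857296)
1.240000: (-0.977200, 1.857296); f=(-0.107122, 0.800163) → (-1.002909, 2.049335)
1.480000: (-1.002909, 2.049335); f=(-0.024036, 1.010205) → (-1.008678, 2.291784)
(u(1.72), v(1.72)) ≈ (-1.0087, 2.2918)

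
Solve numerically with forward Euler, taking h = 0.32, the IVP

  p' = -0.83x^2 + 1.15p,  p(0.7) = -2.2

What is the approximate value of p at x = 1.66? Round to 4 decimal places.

Euler: p_{n+1} = p_n + h·f(x_n, p_n).
x=0.700000, p=-2.200000: f=-2.936700 → p ← -2.200000 + 0.32·(-2.936700) = -3.139744
x=1.020000, p=-3.139744: f=-4.474238 → p ← -3.139744 + 0.32·(-4.474238) = -4.571500
x=1.340000, p=-4.571500: f=-6.747573 → p ← -4.571500 + 0.32·(-6.747573) = -6.730723
p(1.66) ≈ -6.7307

-6.7307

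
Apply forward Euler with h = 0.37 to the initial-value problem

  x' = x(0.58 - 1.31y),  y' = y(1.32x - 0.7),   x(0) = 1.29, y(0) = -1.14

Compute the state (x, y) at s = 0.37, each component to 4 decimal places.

Euler on (x,y): x_{n+1} = x_n + h·x', y_{n+1} = y_n + h·y'.
0.000000: (1.290000, -1.140000); f=(2.674686, -1.143192) → (2.279634, -1.562981)
(x(0.37), y(0.37)) ≈ (2.2796, -1.5630)

2.2796, -1.5630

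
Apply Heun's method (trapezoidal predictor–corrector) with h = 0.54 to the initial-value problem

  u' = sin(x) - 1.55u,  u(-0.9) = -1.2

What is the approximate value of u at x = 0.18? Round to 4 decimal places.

-0.3498

Heun: k1 = f(x_n, u_n); k2 = f(x_n + h, u_n + h·k1); u_{n+1} = u_n + (h/2)·(k1 + k2).
x=-0.900000, u=-1.200000:
  k1 = f(-0.900000, -1.200000) = 1.076673
  k2 = f(-0.360000, -0.618597) = 0.606550
  u ← -1.200000 + (0.54/2)·(1.076673 + 0.606550) = -0.745530
x=-0.360000, u=-0.745530:
  k1 = f(-0.360000, -0.745530) = 0.803297
  k2 = f(0.180000, -0.311749) = 0.662241
  u ← -0.745530 + (0.54/2)·(0.803297 + 0.662241) = -0.349834
u(0.18) ≈ -0.3498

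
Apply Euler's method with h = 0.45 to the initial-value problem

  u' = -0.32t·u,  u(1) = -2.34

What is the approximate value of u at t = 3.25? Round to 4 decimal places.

Euler: u_{n+1} = u_n + h·f(t_n, u_n).
t=1.000000, u=-2.340000: f=0.748800 → u ← -2.340000 + 0.45·0.748800 = -2.003040
t=1.450000, u=-2.003040: f=0.929411 → u ← -2.003040 + 0.45·0.929411 = -1.584805
t=1.900000, u=-1.584805: f=0.963562 → u ← -1.584805 + 0.45·0.963562 = -1.151203
t=2.350000, u=-1.151203: f=0.865704 → u ← -1.151203 + 0.45·0.865704 = -0.761636
t=2.800000, u=-0.761636: f=0.682425 → u ← -0.761636 + 0.45·0.682425 = -0.454544
u(3.25) ≈ -0.4545

-0.4545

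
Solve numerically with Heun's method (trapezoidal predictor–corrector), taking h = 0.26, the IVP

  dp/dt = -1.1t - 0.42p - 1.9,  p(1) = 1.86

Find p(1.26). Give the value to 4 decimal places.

0.8934

Heun: k1 = f(t_n, p_n); k2 = f(t_n + h, p_n + h·k1); p_{n+1} = p_n + (h/2)·(k1 + k2).
t=1.000000, p=1.860000:
  k1 = f(1.000000, 1.860000) = -3.781200
  k2 = f(1.260000, 0.876888) = -3.654293
  p ← 1.860000 + (0.26/2)·(-3.781200 + (-3.654293)) = 0.893386
p(1.26) ≈ 0.8934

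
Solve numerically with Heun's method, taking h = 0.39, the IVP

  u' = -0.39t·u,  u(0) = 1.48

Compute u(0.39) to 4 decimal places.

Heun: k1 = f(t_n, u_n); k2 = f(t_n + h, u_n + h·k1); u_{n+1} = u_n + (h/2)·(k1 + k2).
t=0.000000, u=1.480000:
  k1 = f(0.000000, 1.480000) = 0.000000
  k2 = f(0.390000, 1.480000) = -0.225108
  u ← 1.480000 + (0.39/2)·(0.000000 + (-0.225108)) = 1.436104
u(0.39) ≈ 1.4361

1.4361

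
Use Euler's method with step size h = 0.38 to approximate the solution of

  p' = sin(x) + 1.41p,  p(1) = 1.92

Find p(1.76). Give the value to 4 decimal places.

Euler: p_{n+1} = p_n + h·f(x_n, p_n).
x=1.000000, p=1.920000: f=3.548671 → p ← 1.920000 + 0.38·3.548671 = 3.268495
x=1.380000, p=3.268495: f=5.590431 → p ← 3.268495 + 0.38·5.590431 = 5.392859
p(1.76) ≈ 5.3929

5.3929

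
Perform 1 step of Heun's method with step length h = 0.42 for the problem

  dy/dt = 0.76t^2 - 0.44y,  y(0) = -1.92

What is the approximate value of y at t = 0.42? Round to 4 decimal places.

Heun: k1 = f(t_n, y_n); k2 = f(t_n + h, y_n + h·k1); y_{n+1} = y_n + (h/2)·(k1 + k2).
t=0.000000, y=-1.920000:
  k1 = f(0.000000, -1.920000) = 0.844800
  k2 = f(0.420000, -1.565184) = 0.822745
  y ← -1.920000 + (0.42/2)·(0.844800 + 0.822745) = -1.569816
y(0.42) ≈ -1.5698

-1.5698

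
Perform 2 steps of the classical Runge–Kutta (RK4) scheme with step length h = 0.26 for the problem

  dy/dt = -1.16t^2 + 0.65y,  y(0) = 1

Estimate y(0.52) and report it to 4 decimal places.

RK4: k1 = f(t_n, y_n); k2 = f(t_n + h/2, y_n + (h/2)·k1); k3 = f(t_n + h/2, y_n + (h/2)·k2); k4 = f(t_n + h, y_n + h·k3); y_{n+1} = y_n + (h/6)·(k1 + 2k2 + 2k3 + k4).
t=0.000000, y=1.000000:
  k1 = f(0.000000, 1.000000) = 0.650000
  k2 = f(0.130000, 1.084500) = 0.685321
  k3 = f(0.130000, 1.089092) = 0.688306
  k4 = f(0.260000, 1.178959) = 0.687908
  y ← 1.000000 + (0.26/6)·(k1 + 2k2 + 2k3 + k4) = 1.177024
t=0.260000, y=1.177024:
  k1 = f(0.260000, 1.177024) = 0.686649
  k2 = f(0.390000, 1.266288) = 0.646651
  k3 = f(0.390000, 1.261088) = 0.643271
  k4 = f(0.520000, 1.344274) = 0.560114
  y ← 1.177024 + (0.26/6)·(k1 + 2k2 + 2k3 + k4) = 1.342843
y(0.52) ≈ 1.3428

1.3428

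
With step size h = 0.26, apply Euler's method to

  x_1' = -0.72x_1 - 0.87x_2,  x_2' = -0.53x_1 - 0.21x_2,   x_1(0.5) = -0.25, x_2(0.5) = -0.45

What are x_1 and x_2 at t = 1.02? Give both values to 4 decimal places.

0.0060, -0.3557

Euler on (x_1,x_2): x_1_{n+1} = x_1_n + h·x_1', x_2_{n+1} = x_2_n + h·x_2'.
0.500000: (-0.250000, -0.450000); f=(0.571500, 0.227000) → (-0.101410, -0.390980)
0.760000: (-0.101410, -0.390980); f=(0.413168, 0.135853) → (0.006014, -0.355658)
(x_1(1.02), x_2(1.02)) ≈ (0.0060, -0.3557)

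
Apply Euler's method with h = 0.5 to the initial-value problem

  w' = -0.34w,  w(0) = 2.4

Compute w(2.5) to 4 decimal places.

0.9454

Euler: w_{n+1} = w_n + h·f(t_n, w_n).
t=0.000000, w=2.400000: f=-0.816000 → w ← 2.400000 + 0.5·(-0.816000) = 1.992000
t=0.500000, w=1.992000: f=-0.677280 → w ← 1.992000 + 0.5·(-0.677280) = 1.653360
t=1.000000, w=1.653360: f=-0.562142 → w ← 1.653360 + 0.5·(-0.562142) = 1.372289
t=1.500000, w=1.372289: f=-0.466578 → w ← 1.372289 + 0.5·(-0.466578) = 1.139000
t=2.000000, w=1.139000: f=-0.387260 → w ← 1.139000 + 0.5·(-0.387260) = 0.945370
w(2.5) ≈ 0.9454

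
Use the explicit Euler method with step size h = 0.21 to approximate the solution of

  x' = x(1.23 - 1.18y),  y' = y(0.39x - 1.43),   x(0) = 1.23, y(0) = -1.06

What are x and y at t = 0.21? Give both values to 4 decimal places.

1.8708, -0.8485

Euler on (x,y): x_{n+1} = x_n + h·x', y_{n+1} = y_n + h·y'.
0.000000: (1.230000, -1.060000); f=(3.051384, 1.007318) → (1.870791, -0.848463)
(x(0.21), y(0.21)) ≈ (1.8708, -0.8485)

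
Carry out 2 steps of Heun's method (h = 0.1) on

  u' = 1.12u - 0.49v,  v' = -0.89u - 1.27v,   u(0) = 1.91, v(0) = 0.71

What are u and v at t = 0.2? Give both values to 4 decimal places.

2.3369, 0.2189

Heun on (u,v): k1 = f(t_n, state_n); k2 = f(t_n + h, state_n + h·k1); state_{n+1} = state_n + (h/2)·(k1 + k2).
0.000000: (1.910000, 0.710000)
  k1 = (1.791300, -2.601600)
  predictor → (2.089130, 0.449840)
  k2 = (2.119404, -2.430622)
  → (2.105535, 0.458389)
0.100000: (2.105535, 0.458389)
  k1 = (2.133589, -2.456080)
  predictor → (2.318894, 0.212781)
  k2 = (2.492899, -2.334047)
  → (2.336860, 0.218882)
(u(0.2), v(0.2)) ≈ (2.3369, 0.2189)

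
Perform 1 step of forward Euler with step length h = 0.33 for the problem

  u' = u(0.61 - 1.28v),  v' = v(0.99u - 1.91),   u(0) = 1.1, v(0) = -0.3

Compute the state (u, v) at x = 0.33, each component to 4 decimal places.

1.4608, -0.2187

Euler on (u,v): u_{n+1} = u_n + h·u', v_{n+1} = v_n + h·v'.
0.000000: (1.100000, -0.300000); f=(1.093400, 0.246300) → (1.460822, -0.218721)
(u(0.33), v(0.33)) ≈ (1.4608, -0.2187)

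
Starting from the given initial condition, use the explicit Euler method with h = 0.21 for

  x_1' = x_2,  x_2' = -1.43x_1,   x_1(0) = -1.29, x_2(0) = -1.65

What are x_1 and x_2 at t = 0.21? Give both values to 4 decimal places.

-1.6365, -1.2626

Euler on (x_1,x_2): x_1_{n+1} = x_1_n + h·x_1', x_2_{n+1} = x_2_n + h·x_2'.
0.000000: (-1.290000, -1.650000); f=(-1.650000, 1.844700) → (-1.636500, -1.262613)
(x_1(0.21), x_2(0.21)) ≈ (-1.6365, -1.2626)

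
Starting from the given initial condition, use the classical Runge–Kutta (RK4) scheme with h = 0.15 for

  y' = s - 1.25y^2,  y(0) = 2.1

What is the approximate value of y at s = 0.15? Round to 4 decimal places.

RK4: k1 = f(s_n, y_n); k2 = f(s_n + h/2, y_n + (h/2)·k1); k3 = f(s_n + h/2, y_n + (h/2)·k2); k4 = f(s_n + h, y_n + h·k3); y_{n+1} = y_n + (h/6)·(k1 + 2k2 + 2k3 + k4).
s=0.000000, y=2.100000:
  k1 = f(0.000000, 2.100000) = -5.512500
  k2 = f(0.075000, 1.686562) = -3.480616
  k3 = f(0.075000, 1.838954) = -4.152189
  k4 = f(0.150000, 1.477172) = -2.577545
  y ← 2.100000 + (0.15/6)·(k1 + 2k2 + 2k3 + k4) = 1.516109
y(0.15) ≈ 1.5161

1.5161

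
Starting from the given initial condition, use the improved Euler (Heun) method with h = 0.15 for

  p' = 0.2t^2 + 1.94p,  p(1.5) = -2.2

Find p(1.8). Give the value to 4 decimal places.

Heun: k1 = f(t_n, p_n); k2 = f(t_n + h, p_n + h·k1); p_{n+1} = p_n + (h/2)·(k1 + k2).
t=1.500000, p=-2.200000:
  k1 = f(1.500000, -2.200000) = -3.818000
  k2 = f(1.650000, -2.772700) = -4.834538
  p ← -2.200000 + (0.15/2)·(-3.818000 + (-4.834538)) = -2.848940
t=1.650000, p=-2.848940:
  k1 = f(1.650000, -2.848940) = -4.982444
  k2 = f(1.800000, -3.596307) = -6.328836
  p ← -2.848940 + (0.15/2)·(-4.982444 + (-6.328836)) = -3.697286
p(1.8) ≈ -3.6973

-3.6973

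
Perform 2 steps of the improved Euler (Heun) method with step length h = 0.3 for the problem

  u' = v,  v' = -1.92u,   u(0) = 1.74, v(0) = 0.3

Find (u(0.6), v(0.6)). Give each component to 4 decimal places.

Heun on (u,v): k1 = f(t_n, state_n); k2 = f(t_n + h, state_n + h·k1); state_{n+1} = state_n + (h/2)·(k1 + k2).
0.000000: (1.740000, 0.300000)
  k1 = (0.300000, -3.340800)
  predictor → (1.830000, -0.702240)
  k2 = (-0.702240, -3.513600)
  → (1.679664, -0.728160)
0.300000: (1.679664, -0.728160)
  k1 = (-0.728160, -3.224955)
  predictor → (1.461216, -1.695646)
  k2 = (-1.695646, -2.805535)
  → (1.316093, -1.632733)
(u(0.6), v(0.6)) ≈ (1.3161, -1.6327)

1.3161, -1.6327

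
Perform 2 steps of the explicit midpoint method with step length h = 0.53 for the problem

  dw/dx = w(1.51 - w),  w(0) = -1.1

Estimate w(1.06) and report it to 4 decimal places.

Midpoint: k1 = f(x_n, w_n); k2 = f(x_n + h/2, w_n + (h/2)·k1); w_{n+1} = w_n + h·k2.
x=0.000000, w=-1.100000:
  k1 = f(0.000000, -1.100000) = -2.871000
  k2 = f(0.265000, -1.860815) = -6.272463
  w ← -1.100000 + 0.53·(-6.272463) = -4.424405
x=0.530000, w=-4.424405:
  k1 = f(0.530000, -4.424405) = -26.256216
  k2 = f(0.795000, -11.382303) = -146.744090
  w ← -4.424405 + 0.53·(-146.744090) = -82.198773
w(1.06) ≈ -82.1988

-82.1988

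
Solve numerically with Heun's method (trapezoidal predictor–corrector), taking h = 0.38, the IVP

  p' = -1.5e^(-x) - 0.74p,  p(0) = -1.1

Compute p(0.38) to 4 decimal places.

Heun: k1 = f(x_n, p_n); k2 = f(x_n + h, p_n + h·k1); p_{n+1} = p_n + (h/2)·(k1 + k2).
x=0.000000, p=-1.100000:
  k1 = f(0.000000, -1.100000) = -0.686000
  k2 = f(0.380000, -1.360680) = -0.018889
  p ← -1.100000 + (0.38/2)·(-0.686000 + (-0.018889)) = -1.233929
p(0.38) ≈ -1.2339

-1.2339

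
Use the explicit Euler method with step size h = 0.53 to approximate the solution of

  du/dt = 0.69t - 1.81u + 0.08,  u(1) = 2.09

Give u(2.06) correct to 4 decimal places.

Euler: u_{n+1} = u_n + h·f(t_n, u_n).
t=1.000000, u=2.090000: f=-3.012900 → u ← 2.090000 + 0.53·(-3.012900) = 0.493163
t=1.530000, u=0.493163: f=0.243075 → u ← 0.493163 + 0.53·0.243075 = 0.621993
u(2.06) ≈ 0.6220

0.6220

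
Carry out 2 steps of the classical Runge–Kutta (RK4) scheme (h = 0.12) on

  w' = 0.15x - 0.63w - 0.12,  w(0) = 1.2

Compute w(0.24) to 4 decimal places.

RK4: k1 = f(x_n, w_n); k2 = f(x_n + h/2, w_n + (h/2)·k1); k3 = f(x_n + h/2, w_n + (h/2)·k2); k4 = f(x_n + h, w_n + h·k3); w_{n+1} = w_n + (h/6)·(k1 + 2k2 + 2k3 + k4).
x=0.000000, w=1.200000:
  k1 = f(0.000000, 1.200000) = -0.876000
  k2 = f(0.060000, 1.147440) = -0.833887
  k3 = f(0.060000, 1.149967) = -0.835479
  k4 = f(0.120000, 1.099743) = -0.794838
  w ← 1.200000 + (0.12/6)·(k1 + 2k2 + 2k3 + k4) = 1.099809
x=0.120000, w=1.099809:
  k1 = f(0.120000, 1.099809) = -0.794879
  k2 = f(0.180000, 1.052116) = -0.755833
  k3 = f(0.180000, 1.054459) = -0.757309
  k4 = f(0.240000, 1.008932) = -0.719627
  w ← 1.099809 + (0.12/6)·(k1 + 2k2 + 2k3 + k4) = 1.008993
w(0.24) ≈ 1.0090

1.0090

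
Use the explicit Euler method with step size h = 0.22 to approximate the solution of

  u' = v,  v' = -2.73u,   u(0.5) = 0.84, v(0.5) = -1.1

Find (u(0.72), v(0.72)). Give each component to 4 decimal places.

0.5980, -1.6045

Euler on (u,v): u_{n+1} = u_n + h·u', v_{n+1} = v_n + h·v'.
0.500000: (0.840000, -1.100000); f=(-1.100000, -2.293200) → (0.598000, -1.604504)
(u(0.72), v(0.72)) ≈ (0.5980, -1.6045)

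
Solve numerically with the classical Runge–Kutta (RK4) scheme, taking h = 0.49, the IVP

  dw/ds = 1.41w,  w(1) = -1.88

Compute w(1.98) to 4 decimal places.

-7.4752

RK4: k1 = f(s_n, w_n); k2 = f(s_n + h/2, w_n + (h/2)·k1); k3 = f(s_n + h/2, w_n + (h/2)·k2); k4 = f(s_n + h, w_n + h·k3); w_{n+1} = w_n + (h/6)·(k1 + 2k2 + 2k3 + k4).
s=1.000000, w=-1.880000:
  k1 = f(1.000000, -1.880000) = -2.650800
  k2 = f(1.245000, -2.529446) = -3.566519
  k3 = f(1.245000, -2.753797) = -3.882854
  k4 = f(1.490000, -3.782598) = -5.333464
  w ← -1.880000 + (0.49/6)·(k1 + 2k2 + 2k3 + k4) = -3.748779
s=1.490000, w=-3.748779:
  k1 = f(1.490000, -3.748779) = -5.285779
  k2 = f(1.735000, -5.043795) = -7.111751
  k3 = f(1.735000, -5.491158) = -7.742533
  k4 = f(1.980000, -7.542620) = -10.635094
  w ← -3.748779 + (0.49/6)·(k1 + 2k2 + 2k3 + k4) = -7.475183
w(1.98) ≈ -7.4752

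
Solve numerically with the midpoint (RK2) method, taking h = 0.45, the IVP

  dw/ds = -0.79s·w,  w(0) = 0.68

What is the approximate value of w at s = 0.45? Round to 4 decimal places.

Midpoint: k1 = f(s_n, w_n); k2 = f(s_n + h/2, w_n + (h/2)·k1); w_{n+1} = w_n + h·k2.
s=0.000000, w=0.680000:
  k1 = f(0.000000, 0.680000) = 0.000000
  k2 = f(0.225000, 0.680000) = -0.120870
  w ← 0.680000 + 0.45·(-0.120870) = 0.625609
w(0.45) ≈ 0.6256

0.6256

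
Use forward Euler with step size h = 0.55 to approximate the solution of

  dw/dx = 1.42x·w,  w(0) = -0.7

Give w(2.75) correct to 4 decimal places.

Euler: w_{n+1} = w_n + h·f(x_n, w_n).
x=0.000000, w=-0.700000: f=0.000000 → w ← -0.700000 + 0.55·0.000000 = -0.700000
x=0.550000, w=-0.700000: f=-0.546700 → w ← -0.700000 + 0.55·(-0.546700) = -1.000685
x=1.100000, w=-1.000685: f=-1.563070 → w ← -1.000685 + 0.55·(-1.563070) = -1.860373
x=1.650000, w=-1.860373: f=-4.358855 → w ← -1.860373 + 0.55·(-4.358855) = -4.257744
x=2.200000, w=-4.257744: f=-13.301192 → w ← -4.257744 + 0.55·(-13.301192) = -11.573399
w(2.75) ≈ -11.5734

-11.5734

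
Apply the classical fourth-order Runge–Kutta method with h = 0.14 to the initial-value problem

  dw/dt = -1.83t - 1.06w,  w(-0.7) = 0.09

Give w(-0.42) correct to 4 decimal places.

RK4: k1 = f(t_n, w_n); k2 = f(t_n + h/2, w_n + (h/2)·k1); k3 = f(t_n + h/2, w_n + (h/2)·k2); k4 = f(t_n + h, w_n + h·k3); w_{n+1} = w_n + (h/6)·(k1 + 2k2 + 2k3 + k4).
t=-0.700000, w=0.090000:
  k1 = f(-0.700000, 0.090000) = 1.185600
  k2 = f(-0.630000, 0.172992) = 0.969528
  k3 = f(-0.630000, 0.157867) = 0.985561
  k4 = f(-0.560000, 0.227979) = 0.783143
  w ← 0.090000 + (0.14/6)·(k1 + 2k2 + 2k3 + k4) = 0.227175
t=-0.560000, w=0.227175:
  k1 = f(-0.560000, 0.227175) = 0.783995
  k2 = f(-0.490000, 0.282054) = 0.597722
  k3 = f(-0.490000, 0.269015) = 0.611544
  k4 = f(-0.420000, 0.312791) = 0.437042
  w ← 0.227175 + (0.14/6)·(k1 + 2k2 + 2k3 + k4) = 0.312098
w(-0.42) ≈ 0.3121

0.3121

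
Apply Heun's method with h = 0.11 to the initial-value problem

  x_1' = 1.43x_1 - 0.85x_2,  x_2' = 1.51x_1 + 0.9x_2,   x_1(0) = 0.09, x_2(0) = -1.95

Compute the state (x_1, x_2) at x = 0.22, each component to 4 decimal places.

Heun on (x_1,x_2): k1 = f(x_n, state_n); k2 = f(x_n + h, state_n + h·k1); state_{n+1} = state_n + (h/2)·(k1 + k2).
0.000000: (0.090000, -1.950000)
  k1 = (1.786200, -1.619100)
  predictor → (0.286482, -2.128101)
  k2 = (2.218555, -1.482703)
  → (0.310262, -2.120599)
0.110000: (0.310262, -2.120599)
  k1 = (2.246183, -1.440044)
  predictor → (0.557342, -2.279004)
  k2 = (2.734152, -1.209518)
  → (0.584180, -2.266325)
(x_1(0.22), x_2(0.22)) ≈ (0.5842, -2.2663)

0.5842, -2.2663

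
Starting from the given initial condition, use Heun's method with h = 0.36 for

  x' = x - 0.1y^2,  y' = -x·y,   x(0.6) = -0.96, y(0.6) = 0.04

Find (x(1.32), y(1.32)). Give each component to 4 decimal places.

-1.9492, 0.1040

Heun on (x,y): k1 = f(t_n, state_n); k2 = f(t_n + h, state_n + h·k1); state_{n+1} = state_n + (h/2)·(k1 + k2).
0.600000: (-0.960000, 0.040000)
  k1 = (-0.960160, 0.038400)
  predictor → (-1.305658, 0.053824)
  k2 = (-1.305947, 0.070276)
  → (-1.367899, 0.059562)
0.960000: (-1.367899, 0.059562)
  k1 = (-1.368254, 0.081474)
  predictor → (-1.860471, 0.088892)
  k2 = (-1.861261, 0.165382)
  → (-1.949212, 0.103996)
(x(1.32), y(1.32)) ≈ (-1.9492, 0.1040)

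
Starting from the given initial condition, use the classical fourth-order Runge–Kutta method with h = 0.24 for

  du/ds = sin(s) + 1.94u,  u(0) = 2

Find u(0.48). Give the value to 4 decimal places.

RK4: k1 = f(s_n, u_n); k2 = f(s_n + h/2, u_n + (h/2)·k1); k3 = f(s_n + h/2, u_n + (h/2)·k2); k4 = f(s_n + h, u_n + h·k3); u_{n+1} = u_n + (h/6)·(k1 + 2k2 + 2k3 + k4).
s=0.000000, u=2.000000:
  k1 = f(0.000000, 2.000000) = 3.880000
  k2 = f(0.120000, 2.465600) = 4.902976
  k3 = f(0.120000, 2.588357) = 5.141125
  k4 = f(0.240000, 3.233870) = 6.511410
  u ← 2.000000 + (0.24/6)·(k1 + 2k2 + 2k3 + k4) = 3.219185
s=0.240000, u=3.219185:
  k1 = f(0.240000, 3.219185) = 6.482921
  k2 = f(0.360000, 3.997135) = 8.106716
  k3 = f(0.360000, 4.191990) = 8.484736
  k4 = f(0.480000, 5.255521) = 10.657490
  u ← 3.219185 + (0.24/6)·(k1 + 2k2 + 2k3 + k4) = 5.232117
u(0.48) ≈ 5.2321

5.2321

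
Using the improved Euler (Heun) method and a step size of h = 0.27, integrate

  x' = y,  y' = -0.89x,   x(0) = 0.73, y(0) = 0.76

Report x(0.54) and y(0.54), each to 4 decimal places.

1.0331, 0.3227

Heun on (x,y): k1 = f(s_n, state_n); k2 = f(s_n + h, state_n + h·k1); state_{n+1} = state_n + (h/2)·(k1 + k2).
0.000000: (0.730000, 0.760000)
  k1 = (0.760000, -0.649700)
  predictor → (0.935200, 0.584581)
  k2 = (0.584581, -0.832328)
  → (0.911518, 0.559926)
0.270000: (0.911518, 0.559926)
  k1 = (0.559926, -0.811251)
  predictor → (1.062699, 0.340888)
  k2 = (0.340888, -0.945802)
  → (1.033128, 0.322724)
(x(0.54), y(0.54)) ≈ (1.0331, 0.3227)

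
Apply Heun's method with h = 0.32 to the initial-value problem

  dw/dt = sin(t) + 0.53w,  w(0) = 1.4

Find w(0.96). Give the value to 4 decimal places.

2.8198

Heun: k1 = f(t_n, w_n); k2 = f(t_n + h, w_n + h·k1); w_{n+1} = w_n + (h/2)·(k1 + k2).
t=0.000000, w=1.400000:
  k1 = f(0.000000, 1.400000) = 0.742000
  k2 = f(0.320000, 1.637440) = 1.182410
  w ← 1.400000 + (0.32/2)·(0.742000 + 1.182410) = 1.707906
t=0.320000, w=1.707906:
  k1 = f(0.320000, 1.707906) = 1.219757
  k2 = f(0.640000, 2.098228) = 1.709256
  w ← 1.707906 + (0.32/2)·(1.219757 + 1.709256) = 2.176548
t=0.640000, w=2.176548:
  k1 = f(0.640000, 2.176548) = 1.750766
  k2 = f(0.960000, 2.736793) = 2.269692
  w ← 2.176548 + (0.32/2)·(1.750766 + 2.269692) = 2.819821
w(0.96) ≈ 2.8198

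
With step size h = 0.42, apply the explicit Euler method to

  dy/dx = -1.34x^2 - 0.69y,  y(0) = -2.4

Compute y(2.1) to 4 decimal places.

Euler: y_{n+1} = y_n + h·f(x_n, y_n).
x=0.000000, y=-2.400000: f=1.656000 → y ← -2.400000 + 0.42·1.656000 = -1.704480
x=0.420000, y=-1.704480: f=0.939715 → y ← -1.704480 + 0.42·0.939715 = -1.309800
x=0.840000, y=-1.309800: f=-0.041742 → y ← -1.309800 + 0.42·(-0.041742) = -1.327331
x=1.260000, y=-1.327331: f=-1.211525 → y ← -1.327331 + 0.42·(-1.211525) = -1.836172
x=1.680000, y=-1.836172: f=-2.515057 → y ← -1.836172 + 0.42·(-2.515057) = -2.892496
y(2.1) ≈ -2.8925

-2.8925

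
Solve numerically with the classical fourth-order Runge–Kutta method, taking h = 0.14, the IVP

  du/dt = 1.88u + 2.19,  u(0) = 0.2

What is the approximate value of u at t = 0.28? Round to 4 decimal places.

1.1456

RK4: k1 = f(t_n, u_n); k2 = f(t_n + h/2, u_n + (h/2)·k1); k3 = f(t_n + h/2, u_n + (h/2)·k2); k4 = f(t_n + h, u_n + h·k3); u_{n+1} = u_n + (h/6)·(k1 + 2k2 + 2k3 + k4).
t=0.000000, u=0.200000:
  k1 = f(0.000000, 0.200000) = 2.566000
  k2 = f(0.070000, 0.379620) = 2.903686
  k3 = f(0.070000, 0.403258) = 2.948125
  k4 = f(0.140000, 0.612738) = 3.341947
  u ← 0.200000 + (0.14/6)·(k1 + 2k2 + 2k3 + k4) = 0.610937
t=0.140000, u=0.610937:
  k1 = f(0.140000, 0.610937) = 3.338561
  k2 = f(0.210000, 0.844636) = 3.777915
  k3 = f(0.210000, 0.875391) = 3.835734
  k4 = f(0.280000, 1.147939) = 4.348126
  u ← 0.610937 + (0.14/6)·(k1 + 2k2 + 2k3 + k4) = 1.145596
u(0.28) ≈ 1.1456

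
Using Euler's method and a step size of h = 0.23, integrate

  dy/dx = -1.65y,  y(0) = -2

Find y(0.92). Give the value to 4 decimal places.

-0.2965

Euler: y_{n+1} = y_n + h·f(x_n, y_n).
x=0.000000, y=-2.000000: f=3.300000 → y ← -2.000000 + 0.23·3.300000 = -1.241000
x=0.230000, y=-1.241000: f=2.047650 → y ← -1.241000 + 0.23·2.047650 = -0.770041
x=0.460000, y=-0.770041: f=1.270567 → y ← -0.770041 + 0.23·1.270567 = -0.477810
x=0.690000, y=-0.477810: f=0.788387 → y ← -0.477810 + 0.23·0.788387 = -0.296481
y(0.92) ≈ -0.2965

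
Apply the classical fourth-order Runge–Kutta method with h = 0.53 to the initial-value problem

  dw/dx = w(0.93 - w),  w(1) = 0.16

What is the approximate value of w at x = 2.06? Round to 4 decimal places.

RK4: k1 = f(x_n, w_n); k2 = f(x_n + h/2, w_n + (h/2)·k1); k3 = f(x_n + h/2, w_n + (h/2)·k2); k4 = f(x_n + h, w_n + h·k3); w_{n+1} = w_n + (h/6)·(k1 + 2k2 + 2k3 + k4).
x=1.000000, w=0.160000:
  k1 = f(1.000000, 0.160000) = 0.123200
  k2 = f(1.265000, 0.192648) = 0.142049
  k3 = f(1.265000, 0.197643) = 0.144745
  k4 = f(1.530000, 0.236715) = 0.164111
  w ← 0.160000 + (0.53/6)·(k1 + 2k2 + 2k3 + k4) = 0.236046
x=1.530000, w=0.236046:
  k1 = f(1.530000, 0.236046) = 0.163805
  k2 = f(1.795000, 0.279455) = 0.181798
  k3 = f(1.795000, 0.284223) = 0.183545
  k4 = f(2.060000, 0.333325) = 0.198887
  w ← 0.236046 + (0.53/6)·(k1 + 2k2 + 2k3 + k4) = 0.332628
w(2.06) ≈ 0.3326

0.3326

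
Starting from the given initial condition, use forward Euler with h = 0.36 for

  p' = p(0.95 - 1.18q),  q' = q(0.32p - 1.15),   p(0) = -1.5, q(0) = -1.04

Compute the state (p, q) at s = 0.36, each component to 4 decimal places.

-2.6757, -0.4297

Euler on (p,q): p_{n+1} = p_n + h·p', q_{n+1} = q_n + h·q'.
0.000000: (-1.500000, -1.040000); f=(-3.265800, 1.695200) → (-2.675688, -0.429728)
(p(0.36), q(0.36)) ≈ (-2.6757, -0.4297)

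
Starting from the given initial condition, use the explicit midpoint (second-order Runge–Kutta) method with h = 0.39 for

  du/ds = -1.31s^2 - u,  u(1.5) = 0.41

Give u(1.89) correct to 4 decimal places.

-0.9624

Midpoint: k1 = f(s_n, u_n); k2 = f(s_n + h/2, u_n + (h/2)·k1); u_{n+1} = u_n + h·k2.
s=1.500000, u=0.410000:
  k1 = f(1.500000, 0.410000) = -3.357500
  k2 = f(1.695000, -0.244713) = -3.518950
  u ← 0.410000 + 0.39·(-3.518950) = -0.962391
u(1.89) ≈ -0.9624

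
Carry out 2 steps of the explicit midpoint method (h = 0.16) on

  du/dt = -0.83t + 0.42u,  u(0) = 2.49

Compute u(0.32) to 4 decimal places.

2.8040

Midpoint: k1 = f(t_n, u_n); k2 = f(t_n + h/2, u_n + (h/2)·k1); u_{n+1} = u_n + h·k2.
t=0.000000, u=2.490000:
  k1 = f(0.000000, 2.490000) = 1.045800
  k2 = f(0.080000, 2.573664) = 1.014539
  u ← 2.490000 + 0.16·1.014539 = 2.652326
t=0.160000, u=2.652326:
  k1 = f(0.160000, 2.652326) = 0.981177
  k2 = f(0.240000, 2.730820) = 0.947745
  u ← 2.652326 + 0.16·0.947745 = 2.803965
u(0.32) ≈ 2.8040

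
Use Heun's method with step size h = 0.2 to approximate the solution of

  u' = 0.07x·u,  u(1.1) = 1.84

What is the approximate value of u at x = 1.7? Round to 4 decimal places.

Heun: k1 = f(x_n, u_n); k2 = f(x_n + h, u_n + h·k1); u_{n+1} = u_n + (h/2)·(k1 + k2).
x=1.100000, u=1.840000:
  k1 = f(1.100000, 1.840000) = 0.141680
  k2 = f(1.300000, 1.868336) = 0.170019
  u ← 1.840000 + (0.2/2)·(0.141680 + 0.170019) = 1.871170
x=1.300000, u=1.871170:
  k1 = f(1.300000, 1.871170) = 0.170276
  k2 = f(1.500000, 1.905225) = 0.200049
  u ← 1.871170 + (0.2/2)·(0.170276 + 0.200049) = 1.908202
x=1.500000, u=1.908202:
  k1 = f(1.500000, 1.908202) = 0.200361
  k2 = f(1.700000, 1.948275) = 0.231845
  u ← 1.908202 + (0.2/2)·(0.200361 + 0.231845) = 1.951423
u(1.7) ≈ 1.9514

1.9514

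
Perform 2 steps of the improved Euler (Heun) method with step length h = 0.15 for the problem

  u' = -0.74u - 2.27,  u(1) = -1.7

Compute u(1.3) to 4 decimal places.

Heun: k1 = f(x_n, u_n); k2 = f(x_n + h, u_n + h·k1); u_{n+1} = u_n + (h/2)·(k1 + k2).
x=1.000000, u=-1.700000:
  k1 = f(1.000000, -1.700000) = -1.012000
  k2 = f(1.150000, -1.851800) = -0.899668
  u ← -1.700000 + (0.15/2)·(-1.012000 + (-0.899668)) = -1.843375
x=1.150000, u=-1.843375:
  k1 = f(1.150000, -1.843375) = -0.905902
  k2 = f(1.300000, -1.979260) = -0.805347
  u ← -1.843375 + (0.15/2)·(-0.905902 + (-0.805347)) = -1.971719
u(1.3) ≈ -1.9717

-1.9717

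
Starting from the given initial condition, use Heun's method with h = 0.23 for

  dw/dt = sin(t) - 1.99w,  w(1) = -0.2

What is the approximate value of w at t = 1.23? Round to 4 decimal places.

0.0315

Heun: k1 = f(t_n, w_n); k2 = f(t_n + h, w_n + h·k1); w_{n+1} = w_n + (h/2)·(k1 + k2).
t=1.000000, w=-0.200000:
  k1 = f(1.000000, -0.200000) = 1.239471
  k2 = f(1.230000, 0.085078) = 0.773183
  w ← -0.200000 + (0.23/2)·(1.239471 + 0.773183) = 0.031455
w(1.23) ≈ 0.0315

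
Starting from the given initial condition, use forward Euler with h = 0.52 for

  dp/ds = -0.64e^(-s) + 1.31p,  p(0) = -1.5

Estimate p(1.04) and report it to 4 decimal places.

Euler: p_{n+1} = p_n + h·f(s_n, p_n).
s=0.000000, p=-1.500000: f=-2.605000 → p ← -1.500000 + 0.52·(-2.605000) = -2.854600
s=0.520000, p=-2.854600: f=-4.120019 → p ← -2.854600 + 0.52·(-4.120019) = -4.997010
p(1.04) ≈ -4.9970

-4.9970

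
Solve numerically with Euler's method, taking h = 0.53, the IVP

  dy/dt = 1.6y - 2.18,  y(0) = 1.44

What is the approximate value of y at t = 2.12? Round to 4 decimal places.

Euler: y_{n+1} = y_n + h·f(t_n, y_n).
t=0.000000, y=1.440000: f=0.124000 → y ← 1.440000 + 0.53·0.124000 = 1.505720
t=0.530000, y=1.505720: f=0.229152 → y ← 1.505720 + 0.53·0.229152 = 1.627171
t=1.060000, y=1.627171: f=0.423473 → y ← 1.627171 + 0.53·0.423473 = 1.851611
t=1.590000, y=1.851611: f=0.782578 → y ← 1.851611 + 0.53·0.782578 = 2.266377
y(2.12) ≈ 2.2664

2.2664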